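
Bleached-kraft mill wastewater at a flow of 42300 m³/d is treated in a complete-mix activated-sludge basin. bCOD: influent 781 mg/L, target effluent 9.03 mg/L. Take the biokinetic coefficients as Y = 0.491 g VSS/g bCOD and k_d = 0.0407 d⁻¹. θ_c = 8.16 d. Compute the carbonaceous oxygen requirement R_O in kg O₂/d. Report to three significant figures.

Observed yield with endogenous decay: Y_obs = Y / (1 + k_d·θ_c) = 0.491 / (1 + 0.0407 × 8.16) = 0.491 / 1.332 = 0.3686 g VSS/g bCOD.
Mass of bCOD removed per day: Q(S₀ − S) = 42300 × 772.0 g/m³ = 32654 kg/d.
Net sludge production P_X = 0.3686 × 32654 = 12036 kg VSS/d.
R_O = Q·(S₀ − S) − 1.42·P_X = 32654 − 1.42 × 12036 = 15563 kg O₂/d.

R_O ≈ 15600 kg O₂/d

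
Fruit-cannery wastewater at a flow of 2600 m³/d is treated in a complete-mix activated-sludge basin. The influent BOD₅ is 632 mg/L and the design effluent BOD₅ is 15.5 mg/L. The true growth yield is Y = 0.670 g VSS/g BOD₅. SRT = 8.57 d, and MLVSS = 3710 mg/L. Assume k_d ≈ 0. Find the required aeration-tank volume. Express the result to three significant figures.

V ≈ 2480 m³

Biomass mass balance (decay neglected): V·X = Y·Q·(S₀ − S)·θ_c, so V = 0.670 × 2600 × (632 − 15.5) × 8.57 / 3710 = 2481 m³.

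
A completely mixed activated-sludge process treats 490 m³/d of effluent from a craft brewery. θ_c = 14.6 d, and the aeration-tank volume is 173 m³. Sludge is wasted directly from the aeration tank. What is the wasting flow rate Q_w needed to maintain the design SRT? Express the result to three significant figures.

Wasting from the aeration tank: Q_w = V / θ_c = 173.0 / 14.6 = 11.85 m³/d.

Q_w ≈ 11.8 m³/d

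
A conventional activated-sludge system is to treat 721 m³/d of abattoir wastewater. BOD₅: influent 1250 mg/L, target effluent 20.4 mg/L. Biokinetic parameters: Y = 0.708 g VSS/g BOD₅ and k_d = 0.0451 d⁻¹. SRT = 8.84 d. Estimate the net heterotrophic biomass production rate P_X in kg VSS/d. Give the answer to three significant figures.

Y_obs = Y / (1 + k_d θ_c) = 0.708 / (1 + 0.0451 × 8.84) = 0.708 / 1.399 = 0.5062.
Mass of BOD₅ removed per day: Q(S₀ − S) = 721 × 1230 g/m³ = 886.5 kg/d.
Net biomass production P_X = Y_obs × Q·(S₀ − S) = 0.5062 × 886.5 = 448.8 kg VSS/d.

P_X ≈ 449 kg VSS/d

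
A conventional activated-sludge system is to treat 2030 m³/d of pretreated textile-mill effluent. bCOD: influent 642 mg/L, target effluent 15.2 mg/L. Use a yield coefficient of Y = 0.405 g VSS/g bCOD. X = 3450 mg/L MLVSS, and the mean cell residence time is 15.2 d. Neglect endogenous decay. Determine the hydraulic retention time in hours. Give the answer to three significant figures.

τ ≈ 26.8 h

Biomass mass balance (decay neglected): V·X = Y·Q·(S₀ − S)·θ_c, so V = 0.405 × 2030 × (642 − 15.2) × 15.2 / 3450 = 2270 m³.
Hydraulic retention time τ = V/Q = 2270 / 2030 = 1.118 d = 26.84 h.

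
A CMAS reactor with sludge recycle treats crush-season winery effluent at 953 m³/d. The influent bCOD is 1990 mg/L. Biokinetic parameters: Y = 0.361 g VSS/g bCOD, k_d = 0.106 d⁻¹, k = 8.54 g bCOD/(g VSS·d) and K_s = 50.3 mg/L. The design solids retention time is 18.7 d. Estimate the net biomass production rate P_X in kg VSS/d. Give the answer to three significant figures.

Effluent substrate depends only on kinetics and SRT: S = K_s(1 + k_d θ_c) / [θ_c(Yk − k_d) − 1] = 50.3 × (1 + 0.106 × 18.7) / [18.7 × (0.361 × 8.54 − 0.106) − 1] = 150.0 / 54.67 = 2.744 mg/L.
Y_obs = Y / (1 + k_d θ_c) = 0.361 / (1 + 0.106 × 18.7) = 0.361 / 2.982 = 0.1211.
Q·(S₀ − S) = 953 × (1990 − 2.74) × 10⁻³ = 1894 kg/d removed.
P_X = Y_obs · Q(S₀ − S) = 0.1211 × 1894 = 229.3 kg VSS/d.

P_X ≈ 229 kg VSS/d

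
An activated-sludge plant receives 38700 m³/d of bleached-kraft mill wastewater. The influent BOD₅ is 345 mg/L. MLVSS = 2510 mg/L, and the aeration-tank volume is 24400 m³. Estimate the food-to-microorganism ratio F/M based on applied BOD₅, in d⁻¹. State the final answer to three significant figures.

F/M ≈ 0.218 d⁻¹

F/M = applied load / biomass = Q·S₀/(V·X) = 38700 × 345 / (24400 × 2510) = 0.2180 d⁻¹.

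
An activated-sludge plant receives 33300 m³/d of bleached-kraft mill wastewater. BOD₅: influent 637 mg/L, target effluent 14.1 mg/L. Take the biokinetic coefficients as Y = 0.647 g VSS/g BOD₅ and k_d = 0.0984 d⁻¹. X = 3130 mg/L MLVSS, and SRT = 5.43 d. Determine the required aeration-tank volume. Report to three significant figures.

Rearranging the biomass balance for a CMAS with decay, V = Y·Q·ΔS·θ_c / [X·(1+k_d θ_c)] = 0.647 × 33300 × (637 − 14.1) × 5.43 / [3130 × (1 + 0.0984 × 5.43)] = 7.29×10^7 / 4802 = 15174 m³.

V ≈ 15200 m³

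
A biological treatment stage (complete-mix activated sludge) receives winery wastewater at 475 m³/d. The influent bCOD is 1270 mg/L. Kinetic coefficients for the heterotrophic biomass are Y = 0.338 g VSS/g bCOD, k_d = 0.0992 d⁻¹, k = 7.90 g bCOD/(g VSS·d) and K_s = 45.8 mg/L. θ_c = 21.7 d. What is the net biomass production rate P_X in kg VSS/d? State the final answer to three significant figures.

For a completely mixed reactor with recycle the Lawrence–McCarty relation gives S = K_s·(1 + k_d·θ_c) / [θ_c·(Y·k − k_d) − 1] = 45.8 × (1 + 0.0992 × 21.7) / [21.7 × (0.338 × 7.90 − 0.0992) − 1] = 144.4 / 54.79 = 2.635 mg/L.
Correct the yield for decay: Y_obs = Y/(1 + k_d θ_c) = 0.338 / (1 + 0.0992 × 21.7) = 0.338 / 3.153 = 0.1072.
ΔS = 1270 − 2.64 = 1267 mg/L, so the substrate removal rate is 475 × 1267/1000 = 602.0 kg bCOD/d.
P_X = Y_obs · Q(S₀ − S) = 0.1072 × 602.0 = 64.54 kg VSS/d.

P_X ≈ 64.5 kg VSS/d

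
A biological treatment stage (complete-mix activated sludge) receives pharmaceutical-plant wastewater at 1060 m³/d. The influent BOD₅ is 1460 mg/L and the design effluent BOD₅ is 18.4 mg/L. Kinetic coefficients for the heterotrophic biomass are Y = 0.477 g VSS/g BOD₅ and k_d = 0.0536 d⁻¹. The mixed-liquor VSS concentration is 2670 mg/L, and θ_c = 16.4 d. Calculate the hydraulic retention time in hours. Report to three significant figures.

From the SRT design equation V = Y Q (S₀−S) θ_c / [X (1 + k_d θ_c)] = 0.477 × 1060 × (1460 − 18.4) × 16.4 / [2670 × (1 + 0.0536 × 16.4)] = 1.2×10^7 / 5017 = 2383 m³.
HRT = V/Q = 2383 m³ / 1060 m³·d⁻¹ = 2.248 d × 24 = 53.95 h.

τ ≈ 53.9 h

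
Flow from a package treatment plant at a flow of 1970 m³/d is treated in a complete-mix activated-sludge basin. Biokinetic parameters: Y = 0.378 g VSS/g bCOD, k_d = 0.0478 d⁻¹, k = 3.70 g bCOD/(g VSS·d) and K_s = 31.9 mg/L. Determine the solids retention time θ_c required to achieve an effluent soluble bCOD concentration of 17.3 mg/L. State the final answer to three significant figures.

From 1/θ_c = Y·k·S/(K_s + S) − k_d: Y·k·S/(K_s+S) = 0.378 × 3.70 × 17.3 / (31.9 + 17.3) = 0.4918 d⁻¹.
θ_c = 1/(μ − k_d) = 1/(0.4918 − 0.0478) = 1/0.4440 = 2.252 d.

θ_c ≈ 2.25 d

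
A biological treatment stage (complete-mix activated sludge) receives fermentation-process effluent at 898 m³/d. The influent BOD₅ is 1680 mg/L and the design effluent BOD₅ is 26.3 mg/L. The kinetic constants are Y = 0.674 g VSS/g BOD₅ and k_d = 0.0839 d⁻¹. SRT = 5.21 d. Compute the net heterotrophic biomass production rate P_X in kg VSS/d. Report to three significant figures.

P_X ≈ 696 kg VSS/d

Observed yield with endogenous decay: Y_obs = Y / (1 + k_d·θ_c) = 0.674 / (1 + 0.0839 × 5.21) = 0.674 / 1.437 = 0.4690 g VSS/g BOD₅.
Substrate removed = Q·(S₀ − S) = 898 m³/d × (1680 − 26.3) g/m³ = 1.49×10^6 g/d = 1485 kg/d.
Biomass produced: P_X = Y_obs·Q·ΔS = 0.4690 × 1485 ≈ 696.5 kg VSS/d.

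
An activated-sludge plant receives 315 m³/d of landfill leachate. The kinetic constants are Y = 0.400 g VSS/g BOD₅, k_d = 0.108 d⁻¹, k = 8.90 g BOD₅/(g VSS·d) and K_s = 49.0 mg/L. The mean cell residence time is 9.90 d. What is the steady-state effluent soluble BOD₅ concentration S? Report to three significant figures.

S ≈ 3.06 mg/L

For a completely mixed reactor with recycle the Lawrence–McCarty relation gives S = K_s·(1 + k_d·θ_c) / [θ_c·(Y·k − k_d) − 1] = 49.0 × (1 + 0.108 × 9.90) / [9.90 × (0.400 × 8.90 − 0.108) − 1] = 101.4 / 33.17 = 3.056 mg/L.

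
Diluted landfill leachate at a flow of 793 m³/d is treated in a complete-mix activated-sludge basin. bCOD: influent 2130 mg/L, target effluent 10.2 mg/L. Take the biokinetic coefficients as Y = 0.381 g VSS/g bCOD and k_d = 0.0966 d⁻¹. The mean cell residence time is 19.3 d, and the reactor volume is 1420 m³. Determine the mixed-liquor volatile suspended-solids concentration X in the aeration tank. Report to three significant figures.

X ≈ 3040 mg/L

From V·X·(1 + k_d·θ_c) = Y·Q·(S₀ − S)·θ_c: X = 0.381 × 793 × (2130 − 10.2) × 19.3 / [1420 × (1 + 0.0966 × 19.3)] = 3039 mg/L.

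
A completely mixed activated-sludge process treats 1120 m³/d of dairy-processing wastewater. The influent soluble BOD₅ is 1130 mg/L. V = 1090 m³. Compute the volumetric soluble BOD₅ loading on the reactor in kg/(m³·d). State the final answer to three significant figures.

L_v ≈ 1.16 kg soluble BOD₅/(m³·d)

L_v = Q S₀ / V = 1120 × 1130 × 10⁻³ / 1090 = 1.161 kg/(m³·d).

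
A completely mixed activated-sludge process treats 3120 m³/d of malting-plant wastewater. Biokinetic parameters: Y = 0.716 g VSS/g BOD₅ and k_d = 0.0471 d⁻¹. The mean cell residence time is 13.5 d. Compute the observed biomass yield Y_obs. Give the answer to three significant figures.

Y_obs ≈ 0.438 g VSS/g BOD₅

Observed yield with endogenous decay: Y_obs = Y / (1 + k_d·θ_c) = 0.716 / (1 + 0.0471 × 13.5) = 0.716 / 1.636 = 0.4377 g VSS/g BOD₅.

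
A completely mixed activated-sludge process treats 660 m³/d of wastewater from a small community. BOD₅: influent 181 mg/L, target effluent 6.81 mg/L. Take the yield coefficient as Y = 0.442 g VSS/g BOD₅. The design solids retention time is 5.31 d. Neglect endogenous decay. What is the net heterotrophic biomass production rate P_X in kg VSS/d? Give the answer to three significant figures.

P_X ≈ 50.8 kg VSS/d

Since k_d ≈ 0, Y_obs = Y = 0.442 g VSS/g BOD₅.
Substrate removed = Q·(S₀ − S) = 660 m³/d × (181 − 6.81) g/m³ = 1.15×10^5 g/d = 115.0 kg/d.
P_X = Y_obs · Q(S₀ − S) = 0.4420 × 115.0 = 50.81 kg VSS/d.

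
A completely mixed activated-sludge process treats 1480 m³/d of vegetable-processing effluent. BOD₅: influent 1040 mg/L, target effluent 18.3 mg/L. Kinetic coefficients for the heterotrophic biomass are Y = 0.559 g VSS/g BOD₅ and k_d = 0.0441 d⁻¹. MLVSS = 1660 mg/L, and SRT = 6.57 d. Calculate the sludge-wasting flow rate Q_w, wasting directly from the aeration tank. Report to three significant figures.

Rearranging the biomass balance for a CMAS with decay, V = Y·Q·ΔS·θ_c / [X·(1+k_d θ_c)] = 0.559 × 1480 × (1040 − 18.3) × 6.57 / [1660 × (1 + 0.0441 × 6.57)] = 5.55×10^6 / 2141 = 2594 m³.
For wasting at MLVSS concentration, Q_w = V/θ_c = 2594/6.57 = 394.8 m³/d.

Q_w ≈ 395 m³/d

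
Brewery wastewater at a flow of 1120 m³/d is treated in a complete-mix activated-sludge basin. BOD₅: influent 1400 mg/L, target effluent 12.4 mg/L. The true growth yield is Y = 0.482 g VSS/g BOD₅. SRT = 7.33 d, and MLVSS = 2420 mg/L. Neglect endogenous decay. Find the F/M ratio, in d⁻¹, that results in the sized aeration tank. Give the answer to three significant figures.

Biomass mass balance (decay neglected): V·X = Y·Q·(S₀ − S)·θ_c, so V = 0.482 × 1120 × (1400 − 12.4) × 7.33 / 2420 = 2269 m³.
F/M = applied load / biomass = Q·S₀/(V·X) = 1120 × 1400 / (2269 × 2420) = 0.2856 d⁻¹.

F/M ≈ 0.286 d⁻¹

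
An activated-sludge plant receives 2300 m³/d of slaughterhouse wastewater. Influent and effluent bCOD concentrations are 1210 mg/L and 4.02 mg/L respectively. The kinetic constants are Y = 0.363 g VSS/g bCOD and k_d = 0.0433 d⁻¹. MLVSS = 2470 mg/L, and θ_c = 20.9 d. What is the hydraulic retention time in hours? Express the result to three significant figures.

Rearranging the biomass balance for a CMAS with decay, V = Y·Q·ΔS·θ_c / [X·(1+k_d θ_c)] = 0.363 × 2300 × (1210 − 4.02) × 20.9 / [2470 × (1 + 0.0433 × 20.9)] = 2.1×10^7 / 4705 = 4472 m³.
HRT = V/Q = 4472 m³ / 2300 m³·d⁻¹ = 1.944 d × 24 = 46.67 h.

τ ≈ 46.7 h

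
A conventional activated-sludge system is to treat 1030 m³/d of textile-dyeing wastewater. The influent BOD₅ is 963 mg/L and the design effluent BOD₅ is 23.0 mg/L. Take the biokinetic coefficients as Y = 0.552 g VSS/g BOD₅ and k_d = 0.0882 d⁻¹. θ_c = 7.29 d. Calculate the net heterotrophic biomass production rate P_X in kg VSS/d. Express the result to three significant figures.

Correct the yield for decay: Y_obs = Y/(1 + k_d θ_c) = 0.552 / (1 + 0.0882 × 7.29) = 0.552 / 1.643 = 0.3360.
Substrate removed = Q·(S₀ − S) = 1030 m³/d × (963 − 23.0) g/m³ = 9.68×10^5 g/d = 968.2 kg/d.
P_X = Y_obs · Q(S₀ − S) = 0.3360 × 968.2 = 325.3 kg VSS/d.

P_X ≈ 325 kg VSS/d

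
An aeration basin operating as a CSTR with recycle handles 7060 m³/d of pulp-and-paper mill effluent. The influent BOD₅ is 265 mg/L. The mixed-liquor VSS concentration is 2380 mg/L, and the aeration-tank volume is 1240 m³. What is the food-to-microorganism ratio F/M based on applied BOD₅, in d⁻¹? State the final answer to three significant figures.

F/M ≈ 0.634 d⁻¹

F/M = applied load / biomass = Q·S₀/(V·X) = 7060 × 265 / (1240 × 2380) = 0.6339 d⁻¹.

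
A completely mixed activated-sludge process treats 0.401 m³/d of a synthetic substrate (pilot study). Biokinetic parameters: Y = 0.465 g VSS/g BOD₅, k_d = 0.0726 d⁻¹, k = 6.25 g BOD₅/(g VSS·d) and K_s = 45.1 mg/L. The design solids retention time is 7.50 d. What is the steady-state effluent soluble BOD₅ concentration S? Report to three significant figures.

S ≈ 3.44 mg/L

From the Monod/SRT balance for a CMAS, S = K_s·(1+k_d θ_c)/[θ_c·(Y k − k_d) − 1] = 45.1 × (1 + 0.0726 × 7.50) / [7.50 × (0.465 × 6.25 − 0.0726) − 1] = 69.66 / 20.25 = 3.439 mg/L.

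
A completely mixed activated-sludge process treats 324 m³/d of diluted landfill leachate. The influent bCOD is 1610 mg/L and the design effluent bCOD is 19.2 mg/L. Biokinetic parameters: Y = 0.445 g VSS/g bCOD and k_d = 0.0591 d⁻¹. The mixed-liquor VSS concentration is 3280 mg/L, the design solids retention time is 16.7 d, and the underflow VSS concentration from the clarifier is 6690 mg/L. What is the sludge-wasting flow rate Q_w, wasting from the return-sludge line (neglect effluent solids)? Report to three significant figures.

Steady-state biomass mass balance: V·X·(1 + k_d·θ_c) = Y·Q·(S₀ − S)·θ_c, so V = 0.445 × 324 × (1610 − 19.2) × 16.7 / [3280 × (1 + 0.0591 × 16.7)] = 3.83×10^6 / 6517 = 587.7 m³.
θ_c = V·X/(Q_w·X_r) when wasting from the recycle, so Q_w = V·X/(θ_c·X_r) = 587.7 × 3280 / (16.7 × 6690) = 17.25 m³/d.

Q_w ≈ 17.3 m³/d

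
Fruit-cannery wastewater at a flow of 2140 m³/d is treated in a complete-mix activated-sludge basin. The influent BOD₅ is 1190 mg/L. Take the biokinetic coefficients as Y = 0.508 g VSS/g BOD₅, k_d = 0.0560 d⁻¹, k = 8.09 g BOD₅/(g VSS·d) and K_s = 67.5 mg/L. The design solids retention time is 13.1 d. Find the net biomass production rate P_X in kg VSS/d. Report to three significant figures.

P_X ≈ 745 kg VSS/d

From the Monod/SRT balance for a CMAS, S = K_s·(1+k_d θ_c)/[θ_c·(Y k − k_d) − 1] = 67.5 × (1 + 0.0560 × 13.1) / [13.1 × (0.508 × 8.09 − 0.0560) − 1] = 117.0 / 52.10 = 2.246 mg/L.
Y_obs = Y / (1 + k_d θ_c) = 0.508 / (1 + 0.0560 × 13.1) = 0.508 / 1.734 = 0.2930.
Mass of BOD₅ removed per day: Q(S₀ − S) = 2140 × 1188 g/m³ = 2542 kg/d.
So the net sludge growth is P_X = 0.2930 × 2542 = 744.8 kg VSS/d.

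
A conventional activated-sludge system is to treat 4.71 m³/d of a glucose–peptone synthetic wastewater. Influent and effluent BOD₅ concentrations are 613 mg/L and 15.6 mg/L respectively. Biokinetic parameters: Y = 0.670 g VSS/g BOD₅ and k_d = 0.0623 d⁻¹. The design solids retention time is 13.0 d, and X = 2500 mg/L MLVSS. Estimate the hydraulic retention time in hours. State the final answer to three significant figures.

Rearranging the biomass balance for a CMAS with decay, V = Y·Q·ΔS·θ_c / [X·(1+k_d θ_c)] = 0.670 × 4.71 × (613 − 15.6) × 13.0 / [2500 × (1 + 0.0623 × 13.0)] = 2.45×10^4 / 4525 = 5.416 m³.
Hydraulic retention time τ = V/Q = 5.416 / 4.71 = 1.150 d = 27.60 h.

τ ≈ 27.6 h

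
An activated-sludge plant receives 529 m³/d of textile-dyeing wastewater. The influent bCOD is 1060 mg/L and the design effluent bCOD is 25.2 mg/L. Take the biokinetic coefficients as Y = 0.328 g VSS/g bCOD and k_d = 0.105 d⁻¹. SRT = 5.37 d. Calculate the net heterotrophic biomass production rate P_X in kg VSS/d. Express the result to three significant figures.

The observed yield is Y_obs = Y/(1 + k_d·θ_c) = 0.328 / (1 + 0.105 × 5.37) = 0.328 / 1.564 = 0.2097 g VSS per g bCOD removed.
Mass of bCOD removed per day: Q(S₀ − S) = 529 × 1035 g/m³ = 547.4 kg/d.
Net biomass production P_X = Y_obs × Q·(S₀ − S) = 0.2097 × 547.4 = 114.8 kg VSS/d.

P_X ≈ 115 kg VSS/d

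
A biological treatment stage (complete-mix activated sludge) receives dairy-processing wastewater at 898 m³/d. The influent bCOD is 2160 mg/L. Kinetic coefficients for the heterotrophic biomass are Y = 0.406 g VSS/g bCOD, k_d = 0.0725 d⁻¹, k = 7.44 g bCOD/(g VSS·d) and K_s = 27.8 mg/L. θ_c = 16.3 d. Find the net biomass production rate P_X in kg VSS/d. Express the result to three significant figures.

For a completely mixed reactor with recycle the Lawrence–McCarty relation gives S = K_s·(1 + k_d·θ_c) / [θ_c·(Y·k − k_d) − 1] = 27.8 × (1 + 0.0725 × 16.3) / [16.3 × (0.406 × 7.44 − 0.0725) − 1] = 60.65 / 47.05 = 1.289 mg/L.
The observed yield is Y_obs = Y/(1 + k_d·θ_c) = 0.406 / (1 + 0.0725 × 16.3) = 0.406 / 2.182 = 0.1861 g VSS per g bCOD removed.
Q·(S₀ − S) = 898 × (2160 − 1.29) × 10⁻³ = 1939 kg/d removed.
P_X = Y_obs · Q(S₀ − S) = 0.1861 × 1939 = 360.7 kg VSS/d.

P_X ≈ 361 kg VSS/d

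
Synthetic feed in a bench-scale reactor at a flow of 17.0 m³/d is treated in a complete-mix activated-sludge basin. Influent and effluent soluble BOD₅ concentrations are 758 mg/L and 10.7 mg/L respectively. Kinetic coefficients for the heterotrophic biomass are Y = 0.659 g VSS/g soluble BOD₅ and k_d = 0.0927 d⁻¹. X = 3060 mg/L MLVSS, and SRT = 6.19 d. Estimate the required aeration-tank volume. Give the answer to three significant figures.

V ≈ 10.8 m³

Rearranging the biomass balance for a CMAS with decay, V = Y·Q·ΔS·θ_c / [X·(1+k_d θ_c)] = 0.659 × 17.0 × (758 − 10.7) × 6.19 / [3060 × (1 + 0.0927 × 6.19)] = 5.18×10^4 / 4816 = 10.76 m³.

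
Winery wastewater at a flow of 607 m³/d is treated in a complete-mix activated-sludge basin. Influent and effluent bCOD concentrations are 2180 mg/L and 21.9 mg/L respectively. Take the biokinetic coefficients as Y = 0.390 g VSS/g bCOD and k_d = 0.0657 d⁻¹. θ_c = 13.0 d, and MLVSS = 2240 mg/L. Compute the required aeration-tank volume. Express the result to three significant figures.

Rearranging the biomass balance for a CMAS with decay, V = Y·Q·ΔS·θ_c / [X·(1+k_d θ_c)] = 0.390 × 607 × (2180 − 21.9) × 13.0 / [2240 × (1 + 0.0657 × 13.0)] = 6.64×10^6 / 4153 = 1599 m³.

V ≈ 1600 m³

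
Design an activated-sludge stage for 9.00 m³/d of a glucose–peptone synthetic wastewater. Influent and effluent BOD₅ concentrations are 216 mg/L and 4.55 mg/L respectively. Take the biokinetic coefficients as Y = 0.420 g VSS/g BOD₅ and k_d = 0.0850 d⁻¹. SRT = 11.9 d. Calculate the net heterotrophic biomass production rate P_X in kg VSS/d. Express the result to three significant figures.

P_X ≈ 0.397 kg VSS/d

Y_obs = Y / (1 + k_d θ_c) = 0.420 / (1 + 0.0850 × 11.9) = 0.420 / 2.011 = 0.2088.
ΔS = 216 − 4.55 = 211.4 mg/L, so the substrate removal rate is 9.00 × 211.4/1000 = 1.903 kg BOD₅/d.
Biomass produced: P_X = Y_obs·Q·ΔS = 0.2088 × 1.903 ≈ 0.3974 kg VSS/d.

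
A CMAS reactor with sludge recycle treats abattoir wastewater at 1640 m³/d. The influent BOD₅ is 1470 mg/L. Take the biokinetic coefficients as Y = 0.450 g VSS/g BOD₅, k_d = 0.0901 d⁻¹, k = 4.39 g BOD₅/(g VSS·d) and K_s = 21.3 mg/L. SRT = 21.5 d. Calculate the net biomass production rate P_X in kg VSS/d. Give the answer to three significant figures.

For a completely mixed reactor with recycle the Lawrence–McCarty relation gives S = K_s·(1 + k_d·θ_c) / [θ_c·(Y·k − k_d) − 1] = 21.3 × (1 + 0.0901 × 21.5) / [21.5 × (0.450 × 4.39 − 0.0901) − 1] = 62.56 / 39.54 = 1.582 mg/L.
Y_obs = Y / (1 + k_d θ_c) = 0.450 / (1 + 0.0901 × 21.5) = 0.450 / 2.937 = 0.1532.
Substrate removed = Q·(S₀ − S) = 1640 m³/d × (1470 − 1.58) g/m³ = 2.41×10^6 g/d = 2408 kg/d.
Net biomass production P_X = Y_obs × Q·(S₀ − S) = 0.1532 × 2408 = 369.0 kg VSS/d.

P_X ≈ 369 kg VSS/d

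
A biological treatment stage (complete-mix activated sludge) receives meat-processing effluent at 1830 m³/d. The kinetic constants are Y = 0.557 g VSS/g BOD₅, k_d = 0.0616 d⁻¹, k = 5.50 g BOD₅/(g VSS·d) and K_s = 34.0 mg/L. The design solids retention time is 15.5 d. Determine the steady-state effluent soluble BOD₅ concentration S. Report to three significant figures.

Effluent substrate depends only on kinetics and SRT: S = K_s(1 + k_d θ_c) / [θ_c(Yk − k_d) − 1] = 34.0 × (1 + 0.0616 × 15.5) / [15.5 × (0.557 × 5.50 − 0.0616) − 1] = 66.46 / 45.53 = 1.460 mg/L.

S ≈ 1.46 mg/L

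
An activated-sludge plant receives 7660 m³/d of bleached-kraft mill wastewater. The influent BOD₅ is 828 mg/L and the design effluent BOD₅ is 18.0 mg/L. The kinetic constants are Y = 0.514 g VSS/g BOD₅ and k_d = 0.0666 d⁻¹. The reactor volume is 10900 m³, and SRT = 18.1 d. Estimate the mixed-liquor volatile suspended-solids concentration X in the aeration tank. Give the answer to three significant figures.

X ≈ 2400 mg/L

X = Y·Q·ΔS·θ_c / [V·(1 + k_d θ_c)] = 0.514 × 7660 × (828 − 18.0) × 18.1 / [10900 × (1 + 0.0666 × 18.1)] = 2401 mg/L.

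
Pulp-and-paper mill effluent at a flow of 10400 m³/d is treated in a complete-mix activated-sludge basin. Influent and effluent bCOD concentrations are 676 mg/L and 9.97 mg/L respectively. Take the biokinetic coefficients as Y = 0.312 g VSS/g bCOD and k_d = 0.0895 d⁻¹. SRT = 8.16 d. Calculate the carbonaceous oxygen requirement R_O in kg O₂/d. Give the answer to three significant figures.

R_O ≈ 5150 kg O₂/d

Y_obs = Y / (1 + k_d θ_c) = 0.312 / (1 + 0.0895 × 8.16) = 0.312 / 1.730 = 0.1803.
Substrate removed = Q·(S₀ − S) = 10400 m³/d × (676 − 9.97) g/m³ = 6.93×10^6 g/d = 6927 kg/d.
Net sludge production P_X = 0.1803 × 6927 = 1249 kg VSS/d.
R_O = Q·(S₀ − S) − 1.42·P_X = 6927 − 1.42 × 1249 = 5153 kg O₂/d.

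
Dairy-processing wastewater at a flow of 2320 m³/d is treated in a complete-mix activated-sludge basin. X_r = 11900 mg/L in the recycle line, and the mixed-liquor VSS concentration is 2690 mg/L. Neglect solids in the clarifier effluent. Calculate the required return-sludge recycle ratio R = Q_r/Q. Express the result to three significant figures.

Mass balance around the secondary clarifier (neglecting effluent solids): R = X / (X_r − X) = 2690 / (11900 − 2690) = 0.2921.

R ≈ 0.292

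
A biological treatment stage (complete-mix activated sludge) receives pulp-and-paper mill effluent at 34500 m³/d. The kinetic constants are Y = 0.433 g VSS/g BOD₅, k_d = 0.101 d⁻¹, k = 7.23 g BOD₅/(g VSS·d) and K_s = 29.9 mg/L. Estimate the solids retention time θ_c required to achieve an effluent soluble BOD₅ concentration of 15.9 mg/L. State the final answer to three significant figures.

θ_c ≈ 1.01 d

From 1/θ_c = Y·k·S/(K_s + S) − k_d: Y·k·S/(K_s+S) = 0.433 × 7.23 × 15.9 / (29.9 + 15.9) = 1.087 d⁻¹.
θ_c = 1/(μ − k_d) = 1/(1.087 − 0.101) = 1/0.9858 = 1.014 d.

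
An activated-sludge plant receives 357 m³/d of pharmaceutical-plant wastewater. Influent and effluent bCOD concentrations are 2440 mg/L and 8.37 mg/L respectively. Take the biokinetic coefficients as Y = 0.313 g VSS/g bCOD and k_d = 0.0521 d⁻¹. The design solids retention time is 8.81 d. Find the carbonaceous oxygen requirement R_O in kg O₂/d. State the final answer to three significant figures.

The observed yield is Y_obs = Y/(1 + k_d·θ_c) = 0.313 / (1 + 0.0521 × 8.81) = 0.313 / 1.459 = 0.2145 g VSS per g bCOD removed.
Q·(S₀ − S) = 357 × (2440 − 8.37) × 10⁻³ = 868.1 kg/d removed.
Net sludge production P_X = 0.2145 × 868.1 = 186.2 kg VSS/d.
R_O = Q·ΔS − 1.42 P_X = 868.1 − 264.4 = 603.6 kg O₂/d.

R_O ≈ 604 kg O₂/d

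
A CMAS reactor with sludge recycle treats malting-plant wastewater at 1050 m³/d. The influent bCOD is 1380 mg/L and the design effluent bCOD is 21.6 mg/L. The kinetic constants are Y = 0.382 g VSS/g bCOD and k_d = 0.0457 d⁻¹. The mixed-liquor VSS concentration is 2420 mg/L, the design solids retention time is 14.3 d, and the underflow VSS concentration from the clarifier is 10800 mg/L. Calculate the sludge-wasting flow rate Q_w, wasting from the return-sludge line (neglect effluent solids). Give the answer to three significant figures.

Q_w ≈ 30.5 m³/d

From the SRT design equation V = Y Q (S₀−S) θ_c / [X (1 + k_d θ_c)] = 0.382 × 1050 × (1380 − 21.6) × 14.3 / [2420 × (1 + 0.0457 × 14.3)] = 7.79×10^6 / 4001 = 1947 m³.
θ_c = V·X/(Q_w·X_r) when wasting from the recycle, so Q_w = V·X/(θ_c·X_r) = 1947 × 2420 / (14.3 × 10800) = 30.51 m³/d.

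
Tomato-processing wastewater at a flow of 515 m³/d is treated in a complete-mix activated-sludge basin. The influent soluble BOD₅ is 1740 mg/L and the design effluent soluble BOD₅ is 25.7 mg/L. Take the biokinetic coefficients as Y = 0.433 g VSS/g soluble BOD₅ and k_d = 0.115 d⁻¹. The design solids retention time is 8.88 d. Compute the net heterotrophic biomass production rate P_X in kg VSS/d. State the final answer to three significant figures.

P_X ≈ 189 kg VSS/d

Y_obs = Y / (1 + k_d θ_c) = 0.433 / (1 + 0.115 × 8.88) = 0.433 / 2.021 = 0.2142.
Mass of soluble BOD₅ removed per day: Q(S₀ − S) = 515 × 1714 g/m³ = 882.9 kg/d.
Net biomass production P_X = Y_obs × Q·(S₀ − S) = 0.2142 × 882.9 = 189.1 kg VSS/d.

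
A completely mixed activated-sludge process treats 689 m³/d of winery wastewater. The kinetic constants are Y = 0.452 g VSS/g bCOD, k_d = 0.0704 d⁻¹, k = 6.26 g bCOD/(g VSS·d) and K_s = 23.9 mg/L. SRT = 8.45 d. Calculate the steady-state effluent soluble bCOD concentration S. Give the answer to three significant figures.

Effluent substrate depends only on kinetics and SRT: S = K_s(1 + k_d θ_c) / [θ_c(Yk − k_d) − 1] = 23.9 × (1 + 0.0704 × 8.45) / [8.45 × (0.452 × 6.26 − 0.0704) − 1] = 38.12 / 22.31 = 1.708 mg/L.

S ≈ 1.71 mg/L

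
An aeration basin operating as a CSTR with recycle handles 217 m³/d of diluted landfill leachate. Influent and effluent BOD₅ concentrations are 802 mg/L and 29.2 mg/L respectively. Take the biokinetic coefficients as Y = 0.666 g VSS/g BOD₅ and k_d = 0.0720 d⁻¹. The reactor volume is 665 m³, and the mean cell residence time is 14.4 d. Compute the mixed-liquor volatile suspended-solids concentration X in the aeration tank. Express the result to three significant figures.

X ≈ 1190 mg/L

From V·X·(1 + k_d·θ_c) = Y·Q·(S₀ − S)·θ_c: X = 0.666 × 217 × (802 − 29.2) × 14.4 / [665 × (1 + 0.0720 × 14.4)] = 1187 mg/L.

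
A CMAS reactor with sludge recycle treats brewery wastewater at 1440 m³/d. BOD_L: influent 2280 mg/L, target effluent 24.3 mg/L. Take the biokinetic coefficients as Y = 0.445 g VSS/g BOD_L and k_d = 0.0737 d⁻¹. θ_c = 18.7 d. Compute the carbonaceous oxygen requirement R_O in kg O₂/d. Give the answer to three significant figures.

R_O ≈ 2390 kg O₂/d

Correct the yield for decay: Y_obs = Y/(1 + k_d θ_c) = 0.445 / (1 + 0.0737 × 18.7) = 0.445 / 2.378 = 0.1871.
Substrate removed = Q·(S₀ − S) = 1440 m³/d × (2280 − 24.3) g/m³ = 3.25×10^6 g/d = 3248 kg/d.
Net sludge production P_X = 0.1871 × 3248 = 607.8 kg VSS/d.
Carbonaceous O₂ demand = substrate oxidised − cell-mass equivalent = 3248 − 1.42 × 607.8 = 2385 kg O₂/d.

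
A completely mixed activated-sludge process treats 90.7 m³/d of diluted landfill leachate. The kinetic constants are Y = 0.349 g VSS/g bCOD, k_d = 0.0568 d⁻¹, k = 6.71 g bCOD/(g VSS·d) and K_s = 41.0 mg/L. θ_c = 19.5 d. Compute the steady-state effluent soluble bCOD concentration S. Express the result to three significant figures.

From the Monod/SRT balance for a CMAS, S = K_s·(1+k_d θ_c)/[θ_c·(Y k − k_d) − 1] = 41.0 × (1 + 0.0568 × 19.5) / [19.5 × (0.349 × 6.71 − 0.0568) − 1] = 86.41 / 43.56 = 1.984 mg/L.

S ≈ 1.98 mg/L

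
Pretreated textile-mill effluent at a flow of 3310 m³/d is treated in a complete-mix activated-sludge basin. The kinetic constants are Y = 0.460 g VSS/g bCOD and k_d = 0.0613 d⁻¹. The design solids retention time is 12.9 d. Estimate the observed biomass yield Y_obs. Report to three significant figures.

Observed yield with endogenous decay: Y_obs = Y / (1 + k_d·θ_c) = 0.460 / (1 + 0.0613 × 12.9) = 0.460 / 1.791 = 0.2569 g VSS/g bCOD.

Y_obs ≈ 0.257 g VSS/g bCOD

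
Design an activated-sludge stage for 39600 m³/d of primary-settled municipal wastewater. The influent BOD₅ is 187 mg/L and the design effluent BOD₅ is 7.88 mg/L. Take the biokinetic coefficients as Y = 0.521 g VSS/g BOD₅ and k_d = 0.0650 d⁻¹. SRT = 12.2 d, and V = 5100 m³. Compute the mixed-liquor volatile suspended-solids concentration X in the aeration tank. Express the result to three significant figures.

Solving the biomass balance for X: X = Y Q (S₀−S) θ_c / [V (1+k_d θ_c)] = 0.521 × 39600 × (187 − 7.88) × 12.2 / [5100 × (1 + 0.0650 × 12.2)] = 4930 mg/L.

X ≈ 4930 mg/L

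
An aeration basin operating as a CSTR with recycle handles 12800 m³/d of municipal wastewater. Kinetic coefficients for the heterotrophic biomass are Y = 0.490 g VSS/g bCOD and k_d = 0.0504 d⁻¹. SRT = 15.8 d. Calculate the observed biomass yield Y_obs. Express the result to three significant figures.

The observed yield is Y_obs = Y/(1 + k_d·θ_c) = 0.490 / (1 + 0.0504 × 15.8) = 0.490 / 1.796 = 0.2728 g VSS per g bCOD removed.

Y_obs ≈ 0.273 g VSS/g bCOD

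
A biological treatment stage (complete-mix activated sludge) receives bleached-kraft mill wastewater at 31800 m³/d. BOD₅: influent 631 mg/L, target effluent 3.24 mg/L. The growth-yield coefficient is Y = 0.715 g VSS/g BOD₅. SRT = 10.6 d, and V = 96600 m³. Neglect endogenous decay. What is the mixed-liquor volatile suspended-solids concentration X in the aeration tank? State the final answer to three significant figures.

X ≈ 1570 mg/L

Without decay, X = Y Q (S₀−S) θ_c / V = 0.715 × 31800 × (631 − 3.24) × 10.6 / 96600 = 1566 mg/L.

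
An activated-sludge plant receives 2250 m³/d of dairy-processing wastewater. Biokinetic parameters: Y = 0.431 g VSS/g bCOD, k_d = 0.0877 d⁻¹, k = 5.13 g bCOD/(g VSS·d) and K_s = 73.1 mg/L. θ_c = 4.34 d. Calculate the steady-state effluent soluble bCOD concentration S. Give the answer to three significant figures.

Effluent substrate depends only on kinetics and SRT: S = K_s(1 + k_d θ_c) / [θ_c(Yk − k_d) − 1] = 73.1 × (1 + 0.0877 × 4.34) / [4.34 × (0.431 × 5.13 − 0.0877) − 1] = 100.9 / 8.215 = 12.28 mg/L.

S ≈ 12.3 mg/L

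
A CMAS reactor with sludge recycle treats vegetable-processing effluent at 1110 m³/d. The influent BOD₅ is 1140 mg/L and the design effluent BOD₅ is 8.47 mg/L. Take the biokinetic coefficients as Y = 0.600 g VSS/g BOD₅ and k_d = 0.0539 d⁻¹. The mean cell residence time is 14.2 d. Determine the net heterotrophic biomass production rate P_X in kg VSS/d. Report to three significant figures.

P_X ≈ 427 kg VSS/d

Y_obs = Y / (1 + k_d θ_c) = 0.600 / (1 + 0.0539 × 14.2) = 0.600 / 1.765 = 0.3399.
Mass of BOD₅ removed per day: Q(S₀ − S) = 1110 × 1132 g/m³ = 1256 kg/d.
Net biomass production P_X = Y_obs × Q·(S₀ − S) = 0.3399 × 1256 = 426.9 kg VSS/d.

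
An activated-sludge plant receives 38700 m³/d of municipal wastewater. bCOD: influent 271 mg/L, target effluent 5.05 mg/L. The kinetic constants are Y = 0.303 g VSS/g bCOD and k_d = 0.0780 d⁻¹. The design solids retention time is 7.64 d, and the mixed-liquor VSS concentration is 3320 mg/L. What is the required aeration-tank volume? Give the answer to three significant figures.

V ≈ 4500 m³

Steady-state biomass mass balance: V·X·(1 + k_d·θ_c) = Y·Q·(S₀ − S)·θ_c, so V = 0.303 × 38700 × (271 − 5.05) × 7.64 / [3320 × (1 + 0.0780 × 7.64)] = 2.38×10^7 / 5298 = 4497 m³.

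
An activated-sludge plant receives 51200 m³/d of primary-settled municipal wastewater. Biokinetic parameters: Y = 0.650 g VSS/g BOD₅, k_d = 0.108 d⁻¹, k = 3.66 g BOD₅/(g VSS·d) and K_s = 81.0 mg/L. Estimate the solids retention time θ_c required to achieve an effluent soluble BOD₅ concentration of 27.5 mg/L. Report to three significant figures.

θ_c ≈ 2.02 d

Specific growth rate at S = 27.5 mg/L: μ = YkS/(K_s+S) = 0.650·3.66·27.5/(81.0+27.5) = 0.6030 d⁻¹.
Then 1/θ_c = μ − k_d = 0.6030 − 0.108 = 0.4950 d⁻¹, giving θ_c = 2.020 d.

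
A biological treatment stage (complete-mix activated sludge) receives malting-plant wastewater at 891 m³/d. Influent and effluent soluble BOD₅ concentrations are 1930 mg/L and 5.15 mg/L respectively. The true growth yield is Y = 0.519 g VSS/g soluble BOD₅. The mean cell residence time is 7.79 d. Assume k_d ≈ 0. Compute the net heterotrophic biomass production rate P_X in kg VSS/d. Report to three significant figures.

P_X ≈ 890 kg VSS/d

Since k_d ≈ 0, Y_obs = Y = 0.519 g VSS/g soluble BOD₅.
Substrate removed = Q·(S₀ − S) = 891 m³/d × (1930 − 5.15) g/m³ = 1.72×10^6 g/d = 1715 kg/d.
P_X = Y_obs · Q(S₀ − S) = 0.5190 × 1715 = 890.1 kg VSS/d.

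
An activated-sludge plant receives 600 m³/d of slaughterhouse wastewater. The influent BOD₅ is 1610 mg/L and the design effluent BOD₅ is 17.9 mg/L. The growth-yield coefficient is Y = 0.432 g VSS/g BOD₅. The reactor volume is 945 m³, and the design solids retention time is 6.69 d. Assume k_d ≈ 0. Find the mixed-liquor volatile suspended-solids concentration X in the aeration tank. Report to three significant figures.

From V·X = Y·Q·(S₀ − S)·θ_c (decay neglected): X = 0.432 × 600 × (1610 − 17.9) × 6.69 / 945 = 2921 mg/L.

X ≈ 2920 mg/L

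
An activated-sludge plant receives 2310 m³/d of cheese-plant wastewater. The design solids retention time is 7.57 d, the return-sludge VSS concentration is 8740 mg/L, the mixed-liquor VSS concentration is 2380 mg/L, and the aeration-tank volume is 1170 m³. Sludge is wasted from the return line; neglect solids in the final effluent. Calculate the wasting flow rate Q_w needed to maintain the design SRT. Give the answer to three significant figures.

Q_w ≈ 42.1 m³/d

Wasting from the return line (neglecting effluent solids): Q_w = V·X / (θ_c·X_r) = 1170 × 2380 / (7.57 × 8740) = 42.09 m³/d.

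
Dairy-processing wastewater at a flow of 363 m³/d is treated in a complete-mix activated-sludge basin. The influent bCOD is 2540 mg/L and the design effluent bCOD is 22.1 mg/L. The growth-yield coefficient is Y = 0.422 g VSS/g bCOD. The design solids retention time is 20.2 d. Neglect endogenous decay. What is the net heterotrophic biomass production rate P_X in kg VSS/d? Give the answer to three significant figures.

With endogenous decay neglected, the observed yield equals the true yield: Y_obs = Y = 0.422 g VSS/g bCOD.
ΔS = 2540 − 22.1 = 2518 mg/L, so the substrate removal rate is 363 × 2518/1000 = 914.0 kg bCOD/d.
So the net sludge growth is P_X = 0.4220 × 914.0 = 385.7 kg VSS/d.

P_X ≈ 386 kg VSS/d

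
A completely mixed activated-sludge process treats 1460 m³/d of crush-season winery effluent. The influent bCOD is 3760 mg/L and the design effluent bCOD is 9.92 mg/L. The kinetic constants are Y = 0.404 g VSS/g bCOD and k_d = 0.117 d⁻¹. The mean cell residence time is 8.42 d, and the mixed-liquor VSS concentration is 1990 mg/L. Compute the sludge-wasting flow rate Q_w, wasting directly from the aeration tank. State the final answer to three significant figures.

Q_w ≈ 560 m³/d

Rearranging the biomass balance for a CMAS with decay, V = Y·Q·ΔS·θ_c / [X·(1+k_d θ_c)] = 0.404 × 1460 × (3760 − 9.92) × 8.42 / [1990 × (1 + 0.117 × 8.42)] = 1.86×10^7 / 3950 = 4715 m³.
Wasting from the aeration tank: Q_w = V / θ_c = 4715 / 8.42 = 559.9 m³/d.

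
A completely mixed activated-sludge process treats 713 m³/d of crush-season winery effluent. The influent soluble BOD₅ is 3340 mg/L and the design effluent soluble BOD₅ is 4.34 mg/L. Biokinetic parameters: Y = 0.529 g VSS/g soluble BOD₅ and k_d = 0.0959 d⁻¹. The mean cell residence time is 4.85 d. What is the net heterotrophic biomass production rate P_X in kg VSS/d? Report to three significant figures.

P_X ≈ 859 kg VSS/d

Y_obs = Y / (1 + k_d θ_c) = 0.529 / (1 + 0.0959 × 4.85) = 0.529 / 1.465 = 0.3611.
ΔS = 3340 − 4.34 = 3336 mg/L, so the substrate removal rate is 713 × 3336/1000 = 2378 kg soluble BOD₅/d.
Biomass produced: P_X = Y_obs·Q·ΔS = 0.3611 × 2378 ≈ 858.7 kg VSS/d.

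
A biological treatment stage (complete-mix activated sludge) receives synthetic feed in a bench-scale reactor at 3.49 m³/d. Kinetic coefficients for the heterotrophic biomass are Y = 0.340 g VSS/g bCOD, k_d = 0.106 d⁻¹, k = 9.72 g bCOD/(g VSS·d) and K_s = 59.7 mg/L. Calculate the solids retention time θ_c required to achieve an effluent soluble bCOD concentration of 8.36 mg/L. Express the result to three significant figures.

At the target effluent, Y k S/(K_s+S) = 0.340×9.72×8.36/68.06 = 0.4059 d⁻¹.
θ_c = 1/(μ − k_d) = 1/(0.4059 − 0.106) = 1/0.2999 = 3.334 d.

θ_c ≈ 3.33 d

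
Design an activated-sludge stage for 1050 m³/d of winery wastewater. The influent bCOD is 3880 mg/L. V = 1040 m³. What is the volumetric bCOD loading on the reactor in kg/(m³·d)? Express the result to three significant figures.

Applied bCOD load per unit volume = Q·S₀/V = (1050 × 3880/1000)/1040 = 3.917 kg bCOD·m⁻³·d⁻¹.

L_v ≈ 3.92 kg bCOD/(m³·d)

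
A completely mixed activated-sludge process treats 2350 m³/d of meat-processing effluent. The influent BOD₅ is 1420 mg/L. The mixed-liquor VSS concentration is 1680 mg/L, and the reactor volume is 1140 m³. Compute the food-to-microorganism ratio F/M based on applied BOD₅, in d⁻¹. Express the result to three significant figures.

Food-to-microorganism ratio F/M = Q S₀ / (V X) = 2350 × 1420 / (1140 × 1680) = 1.742 d⁻¹.

F/M ≈ 1.74 d⁻¹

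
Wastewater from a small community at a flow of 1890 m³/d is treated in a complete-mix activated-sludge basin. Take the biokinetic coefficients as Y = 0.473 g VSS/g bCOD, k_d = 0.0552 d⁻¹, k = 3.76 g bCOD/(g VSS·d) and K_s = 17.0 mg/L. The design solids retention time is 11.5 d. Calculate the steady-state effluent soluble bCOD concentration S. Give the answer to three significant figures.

S ≈ 1.48 mg/L

For a completely mixed reactor with recycle the Lawrence–McCarty relation gives S = K_s·(1 + k_d·θ_c) / [θ_c·(Y·k − k_d) − 1] = 17.0 × (1 + 0.0552 × 11.5) / [11.5 × (0.473 × 3.76 − 0.0552) − 1] = 27.79 / 18.82 = 1.477 mg/L.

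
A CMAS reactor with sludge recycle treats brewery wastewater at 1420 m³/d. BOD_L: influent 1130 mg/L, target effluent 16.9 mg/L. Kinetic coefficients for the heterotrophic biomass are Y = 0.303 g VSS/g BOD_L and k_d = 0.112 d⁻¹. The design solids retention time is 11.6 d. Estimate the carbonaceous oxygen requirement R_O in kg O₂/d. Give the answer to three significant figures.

R_O ≈ 1280 kg O₂/d

Y_obs = Y / (1 + k_d θ_c) = 0.303 / (1 + 0.112 × 11.6) = 0.303 / 2.299 = 0.1318.
Mass of BOD_L removed per day: Q(S₀ − S) = 1420 × 1113 g/m³ = 1581 kg/d.
Biomass synthesised: P_X = Y_obs × 1581 = 208.3 kg VSS/d.
R_O = Q·ΔS − 1.42 P_X = 1581 − 295.8 = 1285 kg O₂/d.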